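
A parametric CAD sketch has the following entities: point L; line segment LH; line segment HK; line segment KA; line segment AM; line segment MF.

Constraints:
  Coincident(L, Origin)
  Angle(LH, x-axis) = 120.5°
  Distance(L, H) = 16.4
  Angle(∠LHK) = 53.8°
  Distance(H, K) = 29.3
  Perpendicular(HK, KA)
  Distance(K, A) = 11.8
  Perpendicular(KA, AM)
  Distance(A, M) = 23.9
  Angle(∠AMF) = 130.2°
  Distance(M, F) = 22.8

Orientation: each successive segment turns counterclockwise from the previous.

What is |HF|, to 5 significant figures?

10.877

KA ⟂ AM, so AM runs at 66.700°; with |AM| = 23.9, M = (0.37809, 4.5037). ∠AMF = 130.2° gives MF at 116.50° from the x-axis; with |MF| = 22.8, F = (-9.7952, 24.908). Then |HF| = |F − H| = 10.877.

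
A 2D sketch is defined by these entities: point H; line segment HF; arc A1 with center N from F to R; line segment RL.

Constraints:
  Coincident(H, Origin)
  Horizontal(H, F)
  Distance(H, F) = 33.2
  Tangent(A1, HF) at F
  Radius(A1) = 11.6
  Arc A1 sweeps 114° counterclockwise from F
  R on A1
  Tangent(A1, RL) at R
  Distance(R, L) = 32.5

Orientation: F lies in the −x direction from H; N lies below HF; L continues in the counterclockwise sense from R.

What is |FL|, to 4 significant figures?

46.08

H is at the origin; H and F share the same y with |HF| = 33.2 and F on the −x side, so F = (-33.20, 0.000). Tangency of A1 to HF means the radius NF is perpendicular to HF, so N = F + (0, -11.6) = (-33.20, -11.60). On A1, F sits at bearing 90° from N; a 114° counterclockwise sweep puts R at bearing 204°, so R = N + 11.6·(cos 204°, sin 204°) = (-43.80, -16.32). A1 meets RL tangentially, so NR is at right angles to RL, so RL runs along (−sin 204°, cos 204°); with |RL| = 32.5, L = (-30.58, -46.01). Then |FL| = |L − F| = 46.08.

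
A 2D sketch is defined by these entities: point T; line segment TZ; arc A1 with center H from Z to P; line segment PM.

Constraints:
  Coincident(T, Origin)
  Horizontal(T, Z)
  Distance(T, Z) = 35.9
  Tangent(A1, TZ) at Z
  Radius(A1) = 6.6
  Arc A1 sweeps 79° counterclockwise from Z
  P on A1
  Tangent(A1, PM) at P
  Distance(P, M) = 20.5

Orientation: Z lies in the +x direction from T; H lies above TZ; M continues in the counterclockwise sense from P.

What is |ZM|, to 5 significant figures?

27.502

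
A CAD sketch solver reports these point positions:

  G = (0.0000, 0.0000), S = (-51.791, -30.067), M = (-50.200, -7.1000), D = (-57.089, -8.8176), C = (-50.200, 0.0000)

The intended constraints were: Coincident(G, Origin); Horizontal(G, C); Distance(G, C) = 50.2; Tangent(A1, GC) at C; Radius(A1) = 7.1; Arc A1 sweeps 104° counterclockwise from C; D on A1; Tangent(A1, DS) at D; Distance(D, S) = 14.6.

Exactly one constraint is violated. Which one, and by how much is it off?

Distance(D, S) = 14.6 — off by 7.30.

G = (0.00, 0.00) ✓; G.y = 0.00, C.y = 0.00 ✓; |GC| = 50.20 ✓; ∠(MC, CG) = 90.00° ✓; |MC| = 7.100 ✓; bearing(M→D) − bearing(M→C) = 104.0° ✓; |MD| = 7.100 ✓; ∠(MD, DS) = 90.00° ✓; |DS| = 21.90 ✗.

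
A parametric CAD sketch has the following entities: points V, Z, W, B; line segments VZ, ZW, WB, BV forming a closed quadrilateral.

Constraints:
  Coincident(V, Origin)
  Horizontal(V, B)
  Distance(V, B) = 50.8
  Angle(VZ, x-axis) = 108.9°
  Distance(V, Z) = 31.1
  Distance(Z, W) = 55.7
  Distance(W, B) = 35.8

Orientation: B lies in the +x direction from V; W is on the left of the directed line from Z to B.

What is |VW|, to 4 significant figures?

57.48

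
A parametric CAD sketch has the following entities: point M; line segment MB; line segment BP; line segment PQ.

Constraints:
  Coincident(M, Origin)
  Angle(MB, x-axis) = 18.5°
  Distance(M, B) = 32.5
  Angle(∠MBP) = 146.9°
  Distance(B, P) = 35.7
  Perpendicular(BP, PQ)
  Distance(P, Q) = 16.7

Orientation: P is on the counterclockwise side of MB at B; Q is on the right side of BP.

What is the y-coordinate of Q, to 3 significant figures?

27.9

M is at the origin; MB runs at 18.5° with length 32.5, so B = 32.5·(cos 18.5°, sin 18.5°) = (30.8, 10.3). ∠MBP = 146.9°, so BP runs at 18.5° + (180° − 146.9°) = 51.6° from the x-axis; with |BP| = 35.7, P = B + 35.7·(cos 51.6°, sin 51.6°) = (53.0, 38.3). BP ⟂ PQ; with |PQ| = 16.7 on the right of BP, Q = P + 16.7·(0.784, -0.621) = (66.1, 27.9). So Q.y = 27.9.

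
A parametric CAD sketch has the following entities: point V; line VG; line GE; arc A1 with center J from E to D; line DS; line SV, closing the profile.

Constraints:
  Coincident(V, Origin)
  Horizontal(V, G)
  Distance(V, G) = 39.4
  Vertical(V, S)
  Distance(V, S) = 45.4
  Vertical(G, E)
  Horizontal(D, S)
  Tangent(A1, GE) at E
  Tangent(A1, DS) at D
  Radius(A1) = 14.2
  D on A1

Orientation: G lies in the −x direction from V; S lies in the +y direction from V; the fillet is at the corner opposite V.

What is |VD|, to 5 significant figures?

51.925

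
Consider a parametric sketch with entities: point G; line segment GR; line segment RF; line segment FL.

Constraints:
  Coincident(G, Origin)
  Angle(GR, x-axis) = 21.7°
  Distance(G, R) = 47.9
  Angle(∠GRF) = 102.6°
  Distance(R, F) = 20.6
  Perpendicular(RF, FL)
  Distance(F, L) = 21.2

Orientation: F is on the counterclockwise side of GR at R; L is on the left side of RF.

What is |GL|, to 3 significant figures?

40.2

G is at the origin; GR runs at 21.7° with length 47.9, so R = 47.9·(cos 21.7°, sin 21.7°) = (44.5, 17.7). ∠GRF = 102.6°, so RF runs at 21.7° + (180° − 102.6°) = 99.1° from the x-axis; with |RF| = 20.6, F = R + 20.6·(cos 99.1°, sin 99.1°) = (41.2, 38.1). RF is perpendicular to FL; with |FL| = 21.2 on the left of RF, L = F + 21.2·(-0.987, -0.158) = (20.3, 34.7). Then |GL| = |L − G| = 40.2.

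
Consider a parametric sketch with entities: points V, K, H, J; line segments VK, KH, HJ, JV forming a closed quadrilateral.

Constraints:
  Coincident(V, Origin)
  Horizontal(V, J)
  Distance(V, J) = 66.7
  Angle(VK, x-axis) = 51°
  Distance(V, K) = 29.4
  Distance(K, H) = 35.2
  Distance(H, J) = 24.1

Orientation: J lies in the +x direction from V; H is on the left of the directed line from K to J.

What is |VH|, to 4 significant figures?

57.30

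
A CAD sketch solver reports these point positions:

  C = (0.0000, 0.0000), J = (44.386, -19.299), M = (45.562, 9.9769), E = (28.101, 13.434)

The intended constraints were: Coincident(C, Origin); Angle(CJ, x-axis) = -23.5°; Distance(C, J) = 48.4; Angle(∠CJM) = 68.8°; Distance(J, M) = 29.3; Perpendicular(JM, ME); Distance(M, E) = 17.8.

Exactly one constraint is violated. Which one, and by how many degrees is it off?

Perpendicular(JM, ME) — off by 8.90°.

C = (0.00, 0.00) ✓; CJ at -23.50° ✓; |CJ| = 48.40 ✓; ∠CJM = 68.80° ✓; |JM| = 29.30 ✓; ∠(JM, ME) = 81.10° ✗; |ME| = 17.80 ✓.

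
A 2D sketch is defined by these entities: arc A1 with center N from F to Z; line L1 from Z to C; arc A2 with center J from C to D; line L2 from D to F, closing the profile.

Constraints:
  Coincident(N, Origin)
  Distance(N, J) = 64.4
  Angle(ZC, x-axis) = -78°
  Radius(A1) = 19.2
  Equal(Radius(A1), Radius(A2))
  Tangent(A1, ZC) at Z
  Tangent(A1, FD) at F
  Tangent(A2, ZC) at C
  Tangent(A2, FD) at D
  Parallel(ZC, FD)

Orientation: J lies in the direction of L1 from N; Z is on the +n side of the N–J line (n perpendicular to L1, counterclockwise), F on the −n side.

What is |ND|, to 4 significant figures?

67.20

Tangency of A1 to both parallel lines with radius 19.2 puts Z and F at N ± 19.2·n: Z = (18.78, 3.992), F = (-18.78, -3.992). Equal radii place C and D the same way about J: C = J + 19.2·n = (32.17, -59.00), D = J − 19.2·n = (-5.391, -66.98). Then |ND| = |D − N| = 67.20.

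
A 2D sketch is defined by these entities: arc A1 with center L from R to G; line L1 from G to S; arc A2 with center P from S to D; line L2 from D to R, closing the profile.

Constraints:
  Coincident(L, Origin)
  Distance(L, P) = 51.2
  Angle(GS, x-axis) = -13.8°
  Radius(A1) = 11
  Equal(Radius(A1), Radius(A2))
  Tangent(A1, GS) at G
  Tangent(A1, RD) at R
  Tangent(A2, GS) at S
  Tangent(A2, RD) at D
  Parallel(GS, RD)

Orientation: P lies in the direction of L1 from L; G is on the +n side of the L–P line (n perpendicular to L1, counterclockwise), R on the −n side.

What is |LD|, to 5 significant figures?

52.368

Tangency of A1 to both parallel lines with radius 11.0 puts G and R at L ± 11.0·n: G = (2.6239, 10.682), R = (-2.6239, -10.682). Equal radii place S and D the same way about P: S = P + 11.0·n = (52.346, -1.5304), D = P − 11.0·n = (47.098, -22.895). Then |LD| = |D − L| = 52.368.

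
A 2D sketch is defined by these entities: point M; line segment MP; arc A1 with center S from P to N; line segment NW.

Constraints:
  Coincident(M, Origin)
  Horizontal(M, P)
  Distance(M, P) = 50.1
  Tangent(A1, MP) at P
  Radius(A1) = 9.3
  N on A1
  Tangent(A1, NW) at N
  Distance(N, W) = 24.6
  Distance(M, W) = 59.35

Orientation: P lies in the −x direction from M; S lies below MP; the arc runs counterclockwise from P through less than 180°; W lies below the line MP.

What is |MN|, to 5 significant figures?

59.962

M is at the origin; MP is horizontal with |MP| = 50.1 and P on the −x side, so P = (-50.100, 0.0000). Tangency of A1 to MP means the radius SP is perpendicular to MP, so S = P + (0, -9.3) = (-50.100, -9.3000). Since SN ⟂ NW (tangency), |SW| = √(9.3² + 24.6²) = 26.299 regardless of where N sits on A1. So W lies on both circle(M, 59.35) and circle(S, 26.299); the below-MP intersection is W = (-47.579, -35.478). N is the foot of the tangent from W: N = (-58.444, -13.408).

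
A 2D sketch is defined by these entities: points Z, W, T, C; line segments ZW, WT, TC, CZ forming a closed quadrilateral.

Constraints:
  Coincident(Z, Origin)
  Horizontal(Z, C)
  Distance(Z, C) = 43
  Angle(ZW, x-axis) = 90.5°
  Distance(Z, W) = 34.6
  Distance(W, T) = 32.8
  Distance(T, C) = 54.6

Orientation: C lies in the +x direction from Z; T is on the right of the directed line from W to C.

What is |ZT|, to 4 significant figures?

12.07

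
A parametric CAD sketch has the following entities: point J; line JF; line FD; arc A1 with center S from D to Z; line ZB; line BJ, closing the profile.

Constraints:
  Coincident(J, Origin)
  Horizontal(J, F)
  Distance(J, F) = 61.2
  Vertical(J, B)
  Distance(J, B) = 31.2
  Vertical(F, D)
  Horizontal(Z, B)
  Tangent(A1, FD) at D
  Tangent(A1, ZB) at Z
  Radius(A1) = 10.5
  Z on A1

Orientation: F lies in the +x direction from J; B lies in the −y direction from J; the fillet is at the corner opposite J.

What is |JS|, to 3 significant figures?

54.8

J is at the origin; JF is horizontal with |JF| = 61.2 and F on the +x side, so F = (61.2, 0.00). JB is vertical with |JB| = 31.2 and B on the −y side, so B = (0.00, -31.2). The virtual corner opposite J is at (61.2, -31.2). Tangency of A1 to FD means the radius SD is perpendicular to FD and A1 meets ZB tangentially, so SZ is at right angles to ZB, with radius 10.5, so the center S sits 10.5 in from both sides at S = (50.7, -20.7). Then |JS| = |S − J| = 54.8.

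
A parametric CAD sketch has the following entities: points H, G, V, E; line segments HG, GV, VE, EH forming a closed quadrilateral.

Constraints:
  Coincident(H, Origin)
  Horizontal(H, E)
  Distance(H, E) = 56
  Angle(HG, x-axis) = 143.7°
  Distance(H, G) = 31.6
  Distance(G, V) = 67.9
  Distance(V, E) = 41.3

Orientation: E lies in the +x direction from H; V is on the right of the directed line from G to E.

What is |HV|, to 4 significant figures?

36.62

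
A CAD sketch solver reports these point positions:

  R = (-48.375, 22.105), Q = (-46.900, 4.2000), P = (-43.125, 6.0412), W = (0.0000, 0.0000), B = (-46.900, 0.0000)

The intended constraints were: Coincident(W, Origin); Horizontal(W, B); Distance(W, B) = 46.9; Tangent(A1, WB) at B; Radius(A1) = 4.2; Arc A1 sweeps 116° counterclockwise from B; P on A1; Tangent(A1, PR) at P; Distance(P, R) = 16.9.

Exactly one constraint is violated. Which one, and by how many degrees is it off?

Tangent(A1, PR) at P — off by 7.90°.

W = (0.00, 0.00) ✓; W.y = 0.00, B.y = 0.00 ✓; |WB| = 46.90 ✓; ∠(QB, BW) = 90.00° ✓; |QB| = 4.200 ✓; bearing(Q→P) − bearing(Q→B) = 116.0° ✓; |QP| = 4.200 ✓; ∠(QP, PR) = 97.90° ✗; |PR| = 16.90 ✓.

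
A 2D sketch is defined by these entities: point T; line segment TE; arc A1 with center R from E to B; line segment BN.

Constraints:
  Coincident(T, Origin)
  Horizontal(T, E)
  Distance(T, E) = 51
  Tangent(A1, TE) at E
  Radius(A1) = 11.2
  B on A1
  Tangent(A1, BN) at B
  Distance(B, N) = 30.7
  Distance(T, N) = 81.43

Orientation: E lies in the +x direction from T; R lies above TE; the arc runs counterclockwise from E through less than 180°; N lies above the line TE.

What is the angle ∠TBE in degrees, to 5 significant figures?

26.879°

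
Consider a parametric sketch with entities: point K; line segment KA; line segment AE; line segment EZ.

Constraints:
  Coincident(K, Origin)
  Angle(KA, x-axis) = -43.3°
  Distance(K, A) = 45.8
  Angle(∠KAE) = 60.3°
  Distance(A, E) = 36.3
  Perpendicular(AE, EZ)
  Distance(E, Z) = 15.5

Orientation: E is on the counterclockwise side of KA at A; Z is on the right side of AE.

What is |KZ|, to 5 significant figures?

56.933

∠KAE = 60.3°, so AE runs at -43.3° + (180° − 60.3°) = 76.400° from the x-axis; with |AE| = 36.3, E = A + 36.3·(cos 76.400°, sin 76.400°) = (41.868, 3.8717). AE ⟂ EZ; with |EZ| = 15.5 on the right of AE, Z = E + 15.5·(0.97196, -0.23514) = (56.933, 0.22700). Then |KZ| = |Z − K| = 56.933.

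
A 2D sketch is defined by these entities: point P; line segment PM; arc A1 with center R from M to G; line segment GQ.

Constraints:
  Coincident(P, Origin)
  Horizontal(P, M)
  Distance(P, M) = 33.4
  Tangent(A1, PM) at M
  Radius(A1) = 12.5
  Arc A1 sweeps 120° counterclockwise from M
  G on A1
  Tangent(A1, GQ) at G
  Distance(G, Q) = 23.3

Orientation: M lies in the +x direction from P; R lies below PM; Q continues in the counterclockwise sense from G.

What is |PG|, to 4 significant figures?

29.35

P is at the origin; P and M share the same y with |PM| = 33.4 and M on the +x side, so M = (33.40, 0.000). The tangent condition forces RM to be normal to PM, so R = M + (0, -12.5) = (33.40, -12.50). On A1, M sits at bearing 90° from R; a 120° counterclockwise sweep puts G at bearing 210°, so G = R + 12.5·(cos 210°, sin 210°) = (22.57, -18.75). Then |PG| = |G − P| = 29.35.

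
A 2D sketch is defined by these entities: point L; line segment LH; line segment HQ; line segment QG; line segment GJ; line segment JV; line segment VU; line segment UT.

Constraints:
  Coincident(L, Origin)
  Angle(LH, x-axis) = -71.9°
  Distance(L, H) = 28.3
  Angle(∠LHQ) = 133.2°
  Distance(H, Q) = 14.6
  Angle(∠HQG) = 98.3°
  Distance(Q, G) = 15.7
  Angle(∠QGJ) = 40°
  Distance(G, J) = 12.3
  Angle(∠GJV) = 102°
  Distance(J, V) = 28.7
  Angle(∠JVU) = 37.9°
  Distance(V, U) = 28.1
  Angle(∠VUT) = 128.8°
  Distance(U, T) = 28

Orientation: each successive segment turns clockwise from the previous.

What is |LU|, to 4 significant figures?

46.46

∠GJV = 102.0° gives JV at -58.40° from the x-axis; with |JV| = 28.7, V = (13.69, -54.55). ∠JVU = 37.9° gives VU at 159.5° from the x-axis; with |VU| = 28.1, U = (-12.63, -44.71). Then |LU| = |U − L| = 46.46.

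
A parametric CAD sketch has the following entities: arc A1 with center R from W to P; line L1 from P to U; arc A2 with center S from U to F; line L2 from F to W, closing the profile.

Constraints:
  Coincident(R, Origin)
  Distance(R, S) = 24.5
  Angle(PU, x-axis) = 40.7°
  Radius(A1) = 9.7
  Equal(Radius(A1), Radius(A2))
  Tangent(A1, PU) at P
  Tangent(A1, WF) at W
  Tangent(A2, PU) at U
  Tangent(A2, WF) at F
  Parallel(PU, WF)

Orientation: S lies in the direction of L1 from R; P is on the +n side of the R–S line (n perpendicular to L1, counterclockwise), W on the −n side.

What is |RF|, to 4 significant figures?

26.35

The slot axis is L1's direction at 40.7°, so u = (cos 40.7°, sin 40.7°) = (0.7581, 0.6521) and n = (−sin 40.7°, cos 40.7°) = (-0.6521, 0.7581). R is at the origin and S lies 24.5 along u from R, so S = 24.5·u = (18.57, 15.98). Tangency of A1 to both parallel lines with radius 9.7 puts P and W at R ± 9.7·n: P = (-6.325, 7.354), W = (6.325, -7.354). Equal radii place U and F the same way about S: U = S + 9.7·n = (12.25, 23.33), F = S − 9.7·n = (24.90, 8.623). Then |RF| = |F − R| = 26.35.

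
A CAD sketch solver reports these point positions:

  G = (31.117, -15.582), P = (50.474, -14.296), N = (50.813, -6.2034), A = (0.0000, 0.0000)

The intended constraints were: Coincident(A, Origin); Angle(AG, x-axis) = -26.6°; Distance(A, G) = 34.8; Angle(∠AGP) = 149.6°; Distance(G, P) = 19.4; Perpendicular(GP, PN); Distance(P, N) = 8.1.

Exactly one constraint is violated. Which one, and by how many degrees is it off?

Perpendicular(GP, PN) — off by 6.20°.

A = (0.00, 0.00) ✓; AG at -26.60° ✓; |AG| = 34.80 ✓; ∠AGP = 149.6° ✓; |GP| = 19.40 ✓; ∠(GP, PN) = 83.80° ✗; |PN| = 8.100 ✓.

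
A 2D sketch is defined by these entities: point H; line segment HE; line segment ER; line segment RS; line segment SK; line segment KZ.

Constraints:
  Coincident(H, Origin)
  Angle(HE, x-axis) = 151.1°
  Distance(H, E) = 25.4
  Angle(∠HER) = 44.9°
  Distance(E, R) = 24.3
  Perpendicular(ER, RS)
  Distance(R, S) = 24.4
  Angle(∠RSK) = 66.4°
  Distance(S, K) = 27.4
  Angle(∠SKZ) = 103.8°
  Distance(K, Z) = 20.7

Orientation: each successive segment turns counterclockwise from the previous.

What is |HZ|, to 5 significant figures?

29.210

H is at the origin; HE runs at 151.1° with length 25.4, so E = (-22.237, 12.275). ∠HER = 44.9° gives ER at -73.800° from the x-axis; with |ER| = 24.3, R = (-15.457, -11.060). ER is perpendicular to RS, so RS runs at 16.200°; with |RS| = 24.4, S = (7.9739, -4.2524). ∠RSK = 66.4° gives SK at 129.80° from the x-axis; with |SK| = 27.4, K = (-9.5652, 16.799). ∠SKZ = 103.8° gives KZ at -154.00° from the x-axis; with |KZ| = 20.7, Z = (-28.170, 7.7243). Then |HZ| = |Z − H| = 29.210.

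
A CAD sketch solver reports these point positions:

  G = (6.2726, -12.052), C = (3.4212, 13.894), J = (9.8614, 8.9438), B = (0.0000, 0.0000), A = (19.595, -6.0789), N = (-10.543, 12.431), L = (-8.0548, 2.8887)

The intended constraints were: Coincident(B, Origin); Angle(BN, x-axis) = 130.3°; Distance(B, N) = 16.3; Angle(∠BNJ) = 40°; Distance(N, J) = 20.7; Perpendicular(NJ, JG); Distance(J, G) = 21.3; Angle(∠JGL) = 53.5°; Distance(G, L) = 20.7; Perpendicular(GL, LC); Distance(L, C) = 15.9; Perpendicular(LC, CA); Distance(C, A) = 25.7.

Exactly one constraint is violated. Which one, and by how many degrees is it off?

Perpendicular(LC, CA) — off by 4.80°.

B = (0.00, 0.00) ✓; BN at 130.3° ✓; |BN| = 16.30 ✓; ∠BNJ = 40.00° ✓; |NJ| = 20.70 ✓; ∠(NJ, JG) = 90.00° ✓; |JG| = 21.30 ✓; ∠JGL = 53.50° ✓; |GL| = 20.70 ✓; ∠(GL, LC) = 90.00° ✓; |LC| = 15.90 ✓; ∠(LC, CA) = 94.80° ✗; |CA| = 25.70 ✓.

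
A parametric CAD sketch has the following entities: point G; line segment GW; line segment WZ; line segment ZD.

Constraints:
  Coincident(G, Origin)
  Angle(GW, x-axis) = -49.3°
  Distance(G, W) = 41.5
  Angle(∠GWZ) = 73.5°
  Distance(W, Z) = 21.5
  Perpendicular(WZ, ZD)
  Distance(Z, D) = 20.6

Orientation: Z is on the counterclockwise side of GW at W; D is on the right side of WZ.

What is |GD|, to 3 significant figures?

61.2

∠GWZ = 73.5°, so WZ runs at -49.3° + (180° − 73.5°) = 57.2° from the x-axis; with |WZ| = 21.5, Z = W + 21.5·(cos 57.2°, sin 57.2°) = (38.7, -13.4). WZ is perpendicular to ZD; with |ZD| = 20.6 on the right of WZ, D = Z + 20.6·(0.841, -0.542) = (56.0, -24.5). Then |GD| = |D − G| = 61.2.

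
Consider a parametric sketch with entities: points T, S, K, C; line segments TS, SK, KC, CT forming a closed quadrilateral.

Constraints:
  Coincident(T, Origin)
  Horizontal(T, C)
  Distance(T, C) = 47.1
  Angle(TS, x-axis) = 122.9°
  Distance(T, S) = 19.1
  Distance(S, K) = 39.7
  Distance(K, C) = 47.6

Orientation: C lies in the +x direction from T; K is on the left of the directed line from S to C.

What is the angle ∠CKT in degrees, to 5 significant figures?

60.867°

Checks: |SK| = 39.70 ✓; |KC| = 47.60 ✓.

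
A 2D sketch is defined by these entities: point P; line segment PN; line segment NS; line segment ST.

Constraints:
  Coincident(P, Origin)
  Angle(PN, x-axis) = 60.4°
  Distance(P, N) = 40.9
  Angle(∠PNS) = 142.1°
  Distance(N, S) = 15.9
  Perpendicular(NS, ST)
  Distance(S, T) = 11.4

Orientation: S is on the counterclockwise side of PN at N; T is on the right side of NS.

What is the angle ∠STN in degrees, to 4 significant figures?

54.36°

P is at the origin; PN runs at 60.4° with length 40.9, so N = 40.9·(cos 60.4°, sin 60.4°) = (20.20, 35.56). ∠PNS = 142.1°, so NS runs at 60.4° + (180° − 142.1°) = 98.30° from the x-axis; with |NS| = 15.9, S = N + 15.9·(cos 98.30°, sin 98.30°) = (17.91, 51.30). The perpendicularity gives ST at right angles to NS; with |ST| = 11.4 on the right of NS, T = S + 11.4·(0.9895, 0.1444) = (29.19, 52.94). Then cos ∠STN = TS·TN / (|TS||TN|), giving 54.36°.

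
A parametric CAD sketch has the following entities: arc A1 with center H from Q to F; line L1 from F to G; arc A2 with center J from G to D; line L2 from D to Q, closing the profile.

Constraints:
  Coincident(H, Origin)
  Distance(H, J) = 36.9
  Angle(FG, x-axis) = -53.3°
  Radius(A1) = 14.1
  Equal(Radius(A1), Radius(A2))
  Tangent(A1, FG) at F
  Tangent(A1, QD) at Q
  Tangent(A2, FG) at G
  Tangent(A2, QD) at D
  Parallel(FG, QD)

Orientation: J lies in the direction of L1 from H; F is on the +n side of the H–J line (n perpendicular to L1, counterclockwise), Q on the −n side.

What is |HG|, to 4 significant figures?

39.50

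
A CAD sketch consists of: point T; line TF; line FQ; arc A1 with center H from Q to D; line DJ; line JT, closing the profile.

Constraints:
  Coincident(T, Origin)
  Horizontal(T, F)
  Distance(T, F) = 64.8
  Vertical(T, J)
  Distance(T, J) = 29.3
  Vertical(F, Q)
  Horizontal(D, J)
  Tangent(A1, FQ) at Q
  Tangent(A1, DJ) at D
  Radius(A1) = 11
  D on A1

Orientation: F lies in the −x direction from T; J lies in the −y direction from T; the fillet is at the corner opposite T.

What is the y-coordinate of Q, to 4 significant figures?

-18.30

T is at the origin; T and F share the same y with |TF| = 64.8 and F on the −x side, so F = (-64.80, 0.000). TJ is vertical with |TJ| = 29.3 and J on the −y side, so J = (0.000, -29.30). The virtual corner opposite T is at (-64.80, -29.30). Since A1 is tangent to FQ there, HQ ⟂ FQ and tangency of A1 to DJ means the radius HD is perpendicular to DJ, with radius 11.0, so the center H sits 11.0 in from both sides at H = (-53.80, -18.30). That places the tangent points at Q = (-64.80, -18.30) on FQ and D = (-53.80, -29.30) on DJ. So Q.y = -18.30.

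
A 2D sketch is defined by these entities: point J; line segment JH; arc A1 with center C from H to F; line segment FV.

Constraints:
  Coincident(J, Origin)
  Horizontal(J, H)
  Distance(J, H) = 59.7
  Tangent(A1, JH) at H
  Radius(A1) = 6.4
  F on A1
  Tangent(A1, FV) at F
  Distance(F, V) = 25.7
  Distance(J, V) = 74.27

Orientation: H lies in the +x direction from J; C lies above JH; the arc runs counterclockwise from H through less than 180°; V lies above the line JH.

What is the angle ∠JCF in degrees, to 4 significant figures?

171.6°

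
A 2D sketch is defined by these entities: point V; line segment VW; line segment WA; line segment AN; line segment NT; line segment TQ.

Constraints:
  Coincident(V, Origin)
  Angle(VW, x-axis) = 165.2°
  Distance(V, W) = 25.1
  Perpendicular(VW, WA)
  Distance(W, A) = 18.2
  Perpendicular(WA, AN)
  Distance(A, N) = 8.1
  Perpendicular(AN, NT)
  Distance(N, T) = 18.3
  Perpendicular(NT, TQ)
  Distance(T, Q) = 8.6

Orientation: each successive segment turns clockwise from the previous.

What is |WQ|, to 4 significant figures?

0.5099

V is at the origin; VW runs at 165.2° with length 25.1, so W = (-24.27, 6.412). The perpendicularity gives WA at right angles to VW, so WA runs at 75.20°; with |WA| = 18.2, A = (-19.62, 24.01). The perpendicularity gives AN at right angles to WA, so AN runs at -14.80°; with |AN| = 8.1, N = (-11.79, 21.94). AN ⟂ NT, so NT runs at -104.8°; with |NT| = 18.3, T = (-16.46, 4.246). The perpendicularity gives TQ at right angles to NT, so TQ runs at 165.2°; with |TQ| = 8.6, Q = (-24.78, 6.443). Then |WQ| = |Q − W| = 0.5099.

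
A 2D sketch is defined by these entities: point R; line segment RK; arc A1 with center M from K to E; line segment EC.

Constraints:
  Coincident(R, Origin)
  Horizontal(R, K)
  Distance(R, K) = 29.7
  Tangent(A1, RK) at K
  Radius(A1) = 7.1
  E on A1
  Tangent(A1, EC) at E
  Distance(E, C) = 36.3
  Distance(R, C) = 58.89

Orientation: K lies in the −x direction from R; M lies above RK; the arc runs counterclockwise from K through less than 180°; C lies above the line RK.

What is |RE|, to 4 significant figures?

25.72

Checks: R = (0.00, 0.00) ✓; |ME| = 7.100 ✓; ∠(ME, EC) = 90.00° ✓; |EC| = 36.30 ✓; |RC| = 58.89 ✓.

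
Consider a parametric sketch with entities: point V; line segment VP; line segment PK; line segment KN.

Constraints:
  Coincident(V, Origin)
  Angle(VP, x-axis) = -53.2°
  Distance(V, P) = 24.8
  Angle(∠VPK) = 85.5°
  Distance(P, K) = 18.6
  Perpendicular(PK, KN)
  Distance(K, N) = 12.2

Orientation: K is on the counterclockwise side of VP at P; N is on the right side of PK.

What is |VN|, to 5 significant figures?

40.506

∠VPK = 85.5°, so PK runs at -53.2° + (180° − 85.5°) = 41.300° from the x-axis; with |PK| = 18.6, K = P + 18.6·(cos 41.300°, sin 41.300°) = (28.829, -7.5821). The perpendicularity gives KN at right angles to PK; with |KN| = 12.2 on the right of PK, N = K + 12.2·(0.66000, -0.75126) = (36.881, -16.748). Then |VN| = |N − V| = 40.506.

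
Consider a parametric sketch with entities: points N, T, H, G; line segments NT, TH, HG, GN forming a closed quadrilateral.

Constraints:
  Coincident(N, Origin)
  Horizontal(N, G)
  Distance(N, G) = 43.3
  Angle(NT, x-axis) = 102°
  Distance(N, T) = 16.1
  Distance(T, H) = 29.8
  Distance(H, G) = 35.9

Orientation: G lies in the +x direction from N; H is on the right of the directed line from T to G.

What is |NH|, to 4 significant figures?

14.56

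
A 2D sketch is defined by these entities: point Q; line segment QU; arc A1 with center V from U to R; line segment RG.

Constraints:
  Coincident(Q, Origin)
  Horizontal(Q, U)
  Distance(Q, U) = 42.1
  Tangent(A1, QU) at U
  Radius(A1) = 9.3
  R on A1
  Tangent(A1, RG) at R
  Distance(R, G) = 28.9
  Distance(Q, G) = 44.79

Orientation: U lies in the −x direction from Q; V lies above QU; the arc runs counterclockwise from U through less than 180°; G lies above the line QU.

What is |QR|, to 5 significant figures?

33.816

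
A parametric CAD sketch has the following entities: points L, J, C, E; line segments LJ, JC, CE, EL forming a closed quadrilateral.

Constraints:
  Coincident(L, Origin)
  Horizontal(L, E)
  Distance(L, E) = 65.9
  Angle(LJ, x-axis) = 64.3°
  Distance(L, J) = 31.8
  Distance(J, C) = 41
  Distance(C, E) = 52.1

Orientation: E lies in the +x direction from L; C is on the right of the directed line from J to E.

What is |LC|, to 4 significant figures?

19.63

Checks: L = (0.00, 0.00) ✓; |JC| = 41.00 ✓; |CE| = 52.10 ✓.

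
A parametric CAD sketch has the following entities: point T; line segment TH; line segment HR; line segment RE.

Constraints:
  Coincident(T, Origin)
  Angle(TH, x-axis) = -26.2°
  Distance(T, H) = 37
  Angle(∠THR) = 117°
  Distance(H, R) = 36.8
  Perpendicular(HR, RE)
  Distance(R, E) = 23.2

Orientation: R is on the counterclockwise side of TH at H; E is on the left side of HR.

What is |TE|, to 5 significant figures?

54.480

T is at the origin; TH runs at -26.2° with length 37.0, so H = 37.0·(cos -26.2°, sin -26.2°) = (33.199, -16.336). ∠THR = 117.0°, so HR runs at -26.2° + (180° − 117.0°) = 36.800° from the x-axis; with |HR| = 36.8, R = H + 36.8·(cos 36.800°, sin 36.800°) = (62.665, 5.7084). The perpendicularity gives RE at right angles to HR; with |RE| = 23.2 on the left of HR, E = R + 23.2·(-0.59902, 0.80073) = (48.768, 24.285). Then |TE| = |E − T| = 54.480.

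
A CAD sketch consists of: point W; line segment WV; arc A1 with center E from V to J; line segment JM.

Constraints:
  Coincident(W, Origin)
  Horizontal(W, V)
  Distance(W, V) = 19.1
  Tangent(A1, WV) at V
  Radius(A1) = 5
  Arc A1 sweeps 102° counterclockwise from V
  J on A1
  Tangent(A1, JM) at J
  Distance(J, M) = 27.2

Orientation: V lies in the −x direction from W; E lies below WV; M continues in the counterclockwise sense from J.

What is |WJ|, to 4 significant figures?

24.74

W is at the origin; WV is horizontal with |WV| = 19.1 and V on the −x side, so V = (-19.10, 0.000). A1 meets WV tangentially, so EV is at right angles to WV, so E = V + (0, -5) = (-19.10, -5.000). On A1, V sits at bearing 90° from E; a 102° counterclockwise sweep puts J at bearing 192°, so J = E + 5.0·(cos 192°, sin 192°) = (-23.99, -6.040). Then |WJ| = |J − W| = 24.74.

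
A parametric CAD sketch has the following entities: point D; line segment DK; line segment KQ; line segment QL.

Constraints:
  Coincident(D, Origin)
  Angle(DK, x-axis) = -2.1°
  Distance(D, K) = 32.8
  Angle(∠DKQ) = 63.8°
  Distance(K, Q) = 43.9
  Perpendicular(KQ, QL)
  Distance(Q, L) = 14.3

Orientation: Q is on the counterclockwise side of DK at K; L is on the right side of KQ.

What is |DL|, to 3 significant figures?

52.7

∠DKQ = 63.8°, so KQ runs at -2.1° + (180° − 63.8°) = 114° from the x-axis; with |KQ| = 43.9, Q = K + 43.9·(cos 114°, sin 114°) = (14.9, 38.9). The perpendicularity gives QL at right angles to KQ; with |QL| = 14.3 on the right of KQ, L = Q + 14.3·(0.913, 0.408) = (27.9, 44.7). Then |DL| = |L − D| = 52.7.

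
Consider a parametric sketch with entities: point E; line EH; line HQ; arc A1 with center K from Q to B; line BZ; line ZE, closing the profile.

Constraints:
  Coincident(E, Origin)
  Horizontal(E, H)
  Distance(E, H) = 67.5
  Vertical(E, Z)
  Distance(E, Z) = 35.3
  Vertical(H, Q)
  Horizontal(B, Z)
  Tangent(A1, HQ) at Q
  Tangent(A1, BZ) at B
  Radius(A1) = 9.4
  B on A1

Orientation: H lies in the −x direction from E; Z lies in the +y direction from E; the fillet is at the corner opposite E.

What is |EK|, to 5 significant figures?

63.611

E is at the origin; EH is horizontal with |EH| = 67.5 and H on the −x side, so H = (-67.500, 0.0000). EZ is vertical with |EZ| = 35.3 and Z on the +y side, so Z = (0.0000, 35.300). The virtual corner opposite E is at (-67.500, 35.300). The tangent condition forces KQ to be normal to HQ and the tangent condition forces KB to be normal to BZ, with radius 9.4, so the center K sits 9.4 in from both sides at K = (-58.100, 25.900). Then |EK| = |K − E| = 63.611.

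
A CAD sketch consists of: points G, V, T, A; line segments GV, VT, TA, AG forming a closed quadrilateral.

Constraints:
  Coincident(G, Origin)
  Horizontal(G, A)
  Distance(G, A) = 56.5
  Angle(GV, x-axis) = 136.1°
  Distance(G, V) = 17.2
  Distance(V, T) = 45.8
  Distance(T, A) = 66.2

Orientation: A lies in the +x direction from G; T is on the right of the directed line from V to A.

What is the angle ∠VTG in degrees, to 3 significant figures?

16.3°

Checks: |VT| = 45.80 ✓; |TA| = 66.20 ✓.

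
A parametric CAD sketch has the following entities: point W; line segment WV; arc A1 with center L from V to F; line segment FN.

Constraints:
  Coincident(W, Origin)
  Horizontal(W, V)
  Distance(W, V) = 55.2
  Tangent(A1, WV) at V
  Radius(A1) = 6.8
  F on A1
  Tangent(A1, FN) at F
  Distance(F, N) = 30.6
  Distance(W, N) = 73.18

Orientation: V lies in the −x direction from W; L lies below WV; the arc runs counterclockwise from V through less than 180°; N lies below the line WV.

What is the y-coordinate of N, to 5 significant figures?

-37.147

W is at the origin; W and V share the same y with |WV| = 55.2 and V on the −x side, so V = (-55.200, 0.0000). Since A1 is tangent to WV there, LV ⟂ WV, so L = V + (0, -6.8) = (-55.200, -6.8000). Since LF ⟂ FN (tangency), |LN| = √(6.8² + 30.6²) = 31.346 regardless of where F sits on A1. So N lies on both circle(W, 73.18) and circle(L, 31.346); the below-WV intersection is N = (-63.051, -37.147). F is the foot of the tangent from N: F = (-61.996, -6.5656).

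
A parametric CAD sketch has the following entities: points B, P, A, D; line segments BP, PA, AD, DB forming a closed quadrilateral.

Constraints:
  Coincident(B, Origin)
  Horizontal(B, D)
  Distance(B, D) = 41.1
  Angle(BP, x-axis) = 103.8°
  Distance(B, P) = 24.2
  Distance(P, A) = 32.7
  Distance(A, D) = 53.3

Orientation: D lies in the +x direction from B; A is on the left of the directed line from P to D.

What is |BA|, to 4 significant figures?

50.17

Checks: BP at 103.8° ✓; |PA| = 32.70 ✓; |AD| = 53.30 ✓.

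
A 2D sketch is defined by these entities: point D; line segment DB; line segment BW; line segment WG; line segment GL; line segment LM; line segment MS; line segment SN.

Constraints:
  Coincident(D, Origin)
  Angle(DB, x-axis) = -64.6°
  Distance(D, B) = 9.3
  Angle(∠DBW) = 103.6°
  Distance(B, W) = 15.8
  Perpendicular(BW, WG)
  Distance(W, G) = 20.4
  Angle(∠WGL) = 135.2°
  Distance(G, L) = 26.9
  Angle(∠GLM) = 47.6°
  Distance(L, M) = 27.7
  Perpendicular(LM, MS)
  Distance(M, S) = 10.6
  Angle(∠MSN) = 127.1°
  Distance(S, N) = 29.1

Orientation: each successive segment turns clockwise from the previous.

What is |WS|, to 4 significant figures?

14.91

∠GLM = 47.6° gives LM at -48.20° from the x-axis; with |LM| = 27.7, M = (0.05342, 3.622). LM is perpendicular to MS, so MS runs at -138.2°; with |MS| = 10.6, S = (-7.849, -3.443). Then |WS| = |S − W| = 14.91.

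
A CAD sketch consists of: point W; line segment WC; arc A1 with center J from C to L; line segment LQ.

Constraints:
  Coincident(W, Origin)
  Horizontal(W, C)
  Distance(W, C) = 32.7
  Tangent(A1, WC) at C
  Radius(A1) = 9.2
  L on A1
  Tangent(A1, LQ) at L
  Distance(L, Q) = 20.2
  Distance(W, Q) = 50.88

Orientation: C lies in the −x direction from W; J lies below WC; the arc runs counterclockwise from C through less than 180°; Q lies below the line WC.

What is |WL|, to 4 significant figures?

42.95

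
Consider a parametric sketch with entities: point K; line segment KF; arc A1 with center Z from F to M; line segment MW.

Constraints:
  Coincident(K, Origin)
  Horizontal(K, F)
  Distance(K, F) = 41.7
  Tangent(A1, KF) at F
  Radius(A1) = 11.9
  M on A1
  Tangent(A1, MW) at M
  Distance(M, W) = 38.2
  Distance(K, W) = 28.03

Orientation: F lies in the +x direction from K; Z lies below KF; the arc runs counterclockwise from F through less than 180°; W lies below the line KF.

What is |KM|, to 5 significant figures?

34.105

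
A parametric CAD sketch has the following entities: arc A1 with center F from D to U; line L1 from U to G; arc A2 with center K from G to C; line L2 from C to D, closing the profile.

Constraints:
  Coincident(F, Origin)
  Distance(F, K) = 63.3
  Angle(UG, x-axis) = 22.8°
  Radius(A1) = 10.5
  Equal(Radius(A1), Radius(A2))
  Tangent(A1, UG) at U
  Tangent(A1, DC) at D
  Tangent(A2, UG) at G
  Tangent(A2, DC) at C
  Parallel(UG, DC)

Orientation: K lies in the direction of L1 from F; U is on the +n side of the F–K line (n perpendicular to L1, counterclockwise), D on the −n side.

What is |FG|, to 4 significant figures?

64.16

The slot axis is L1's direction at 22.8°, so u = (cos 22.8°, sin 22.8°) = (0.9219, 0.3875) and n = (−sin 22.8°, cos 22.8°) = (-0.3875, 0.9219). F is at the origin and K lies 63.3 along u from F, so K = 63.3·u = (58.35, 24.53). Tangency of A1 to both parallel lines with radius 10.5 puts U and D at F ± 10.5·n: U = (-4.069, 9.680), D = (4.069, -9.680). Equal radii place G and C the same way about K: G = K + 10.5·n = (54.29, 34.21), C = K − 10.5·n = (62.42, 14.85). Then |FG| = |G − F| = 64.16.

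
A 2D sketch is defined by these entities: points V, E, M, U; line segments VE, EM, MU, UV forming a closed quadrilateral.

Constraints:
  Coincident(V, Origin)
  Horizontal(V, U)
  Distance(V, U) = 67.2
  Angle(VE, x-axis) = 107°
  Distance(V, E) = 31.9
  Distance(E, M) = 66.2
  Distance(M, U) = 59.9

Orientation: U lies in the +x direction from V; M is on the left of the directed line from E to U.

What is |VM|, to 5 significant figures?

77.019

V is at the origin; V and U share the same y with |VU| = 67.2 and U in +x, so U = (67.2, 0). VE runs at 107.0° with |VE| = 31.9, so E = (-9.3267, 30.506). M is determined by |EM| = 66.2 and |MU| = 59.9 together: it lies at the intersection of circle(E, 66.2) and circle(U, 59.9). With |EU| = 82.383, the foot of the radical line on EU is 46.013 from E and the perpendicular offset is √(66.2² − 46.013²) = 47.595. Taking the left-of-EU solution: M = (51.040, 57.679).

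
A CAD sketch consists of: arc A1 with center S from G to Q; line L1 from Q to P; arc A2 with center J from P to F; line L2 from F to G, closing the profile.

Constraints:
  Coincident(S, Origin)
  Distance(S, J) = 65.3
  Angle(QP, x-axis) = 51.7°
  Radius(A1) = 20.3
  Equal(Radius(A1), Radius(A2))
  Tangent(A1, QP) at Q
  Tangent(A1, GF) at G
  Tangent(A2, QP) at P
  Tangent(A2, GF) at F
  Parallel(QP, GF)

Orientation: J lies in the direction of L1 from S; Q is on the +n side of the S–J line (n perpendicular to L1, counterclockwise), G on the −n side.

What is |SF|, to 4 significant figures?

68.38

The slot axis is L1's direction at 51.7°, so u = (cos 51.7°, sin 51.7°) = (0.6198, 0.7848) and n = (−sin 51.7°, cos 51.7°) = (-0.7848, 0.6198). S is at the origin and J lies 65.3 along u from S, so J = 65.3·u = (40.47, 51.25). Tangency of A1 to both parallel lines with radius 20.3 puts Q and G at S ± 20.3·n: Q = (-15.93, 12.58), G = (15.93, -12.58). Equal radii place P and F the same way about J: P = J + 20.3·n = (24.54, 63.83), F = J − 20.3·n = (56.40, 38.66). Then |SF| = |F − S| = 68.38.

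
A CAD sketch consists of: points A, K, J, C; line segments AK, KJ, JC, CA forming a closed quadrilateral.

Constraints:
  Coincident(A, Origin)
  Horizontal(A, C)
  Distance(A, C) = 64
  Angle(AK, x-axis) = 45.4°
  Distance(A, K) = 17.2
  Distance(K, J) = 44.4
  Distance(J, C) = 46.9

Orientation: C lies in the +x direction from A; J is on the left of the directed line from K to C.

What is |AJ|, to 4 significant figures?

61.59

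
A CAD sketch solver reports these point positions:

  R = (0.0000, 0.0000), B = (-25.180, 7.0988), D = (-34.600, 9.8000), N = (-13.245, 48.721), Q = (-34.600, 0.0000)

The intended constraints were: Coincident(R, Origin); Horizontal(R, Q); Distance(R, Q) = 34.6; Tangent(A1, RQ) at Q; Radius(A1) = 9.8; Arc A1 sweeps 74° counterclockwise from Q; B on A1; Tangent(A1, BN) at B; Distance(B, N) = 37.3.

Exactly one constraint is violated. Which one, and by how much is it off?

Distance(B, N) = 37.3 — off by 6.00.

R = (0.00, 0.00) ✓; R.y = 0.00, Q.y = 0.00 ✓; |RQ| = 34.60 ✓; ∠(DQ, QR) = 90.00° ✓; |DQ| = 9.800 ✓; bearing(D→B) − bearing(D→Q) = 74.00° ✓; |DB| = 9.800 ✓; ∠(DB, BN) = 90.00° ✓; |BN| = 43.30 ✗.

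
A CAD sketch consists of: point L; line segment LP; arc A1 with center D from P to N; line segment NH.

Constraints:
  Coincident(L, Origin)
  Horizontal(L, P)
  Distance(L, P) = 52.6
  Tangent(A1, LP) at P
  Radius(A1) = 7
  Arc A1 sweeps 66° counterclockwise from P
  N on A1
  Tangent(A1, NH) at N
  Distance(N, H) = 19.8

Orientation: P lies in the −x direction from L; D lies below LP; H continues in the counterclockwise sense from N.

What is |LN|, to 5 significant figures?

59.141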